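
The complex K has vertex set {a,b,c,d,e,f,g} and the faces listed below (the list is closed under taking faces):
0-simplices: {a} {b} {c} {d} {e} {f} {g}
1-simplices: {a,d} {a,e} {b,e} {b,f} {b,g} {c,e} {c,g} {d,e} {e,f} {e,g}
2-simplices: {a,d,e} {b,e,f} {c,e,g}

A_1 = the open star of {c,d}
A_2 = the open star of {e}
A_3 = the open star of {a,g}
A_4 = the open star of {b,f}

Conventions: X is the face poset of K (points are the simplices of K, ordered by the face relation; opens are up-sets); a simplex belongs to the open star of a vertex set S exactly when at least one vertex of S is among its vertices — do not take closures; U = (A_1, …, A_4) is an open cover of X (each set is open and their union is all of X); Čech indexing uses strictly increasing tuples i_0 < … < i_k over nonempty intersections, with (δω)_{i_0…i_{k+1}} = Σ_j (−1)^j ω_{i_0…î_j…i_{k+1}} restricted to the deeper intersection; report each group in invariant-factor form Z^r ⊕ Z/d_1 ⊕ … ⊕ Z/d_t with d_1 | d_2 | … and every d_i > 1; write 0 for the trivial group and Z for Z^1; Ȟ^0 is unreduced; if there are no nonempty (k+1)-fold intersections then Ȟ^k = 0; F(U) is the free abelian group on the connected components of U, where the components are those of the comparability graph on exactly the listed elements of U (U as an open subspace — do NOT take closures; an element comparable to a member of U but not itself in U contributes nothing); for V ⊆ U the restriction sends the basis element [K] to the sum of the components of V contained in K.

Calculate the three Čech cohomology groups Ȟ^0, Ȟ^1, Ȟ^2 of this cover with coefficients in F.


Ȟ^0(U;F) ≅ Z, Ȟ^1(U;F) ≅ Z and Ȟ^2(U;F) ≅ 0

cover nerve:
  A1={{c},{d},{a,d},{c,e},{c,g},{d,e},{a,d,e},{c,e,g}} A2={{e},{a,e},{b,e},{c,e},{d,e},{e,f},{e,g},{a,d,e},{b,e,f},{c,e,g}} A3={{a},{g},{a,d},{a,e},{b,g},{c,g},{e,g},{a,d,e},{c,e,g}} A4={{b},{f},{b,e},{b,f},{b,g},{e,f},{b,e,f}}
  A12={{c,e},{d,e},{a,d,e},{c,e,g}} A13={{a,d},{c,g},{a,d,e},{c,e,g}} A23={{a,e},{e,g},{a,d,e},{c,e,g}} A24={{b,e},{e,f},{b,e,f}} A34={{b,g}}
  A123={{a,d,e},{c,e,g}}
components per intersection:
  A1: {{c},{c,e},{c,g},{c,e,g}} {{d},{a,d},{d,e},{a,d,e}}
  A2: {{e},{a,e},{b,e},{c,e},{d,e},{e,f},{e,g},{a,d,e},{b,e,f},{c,e,g}}
  A3: {{a},{a,d},{a,e},{a,d,e}} {{g},{b,g},{c,g},{e,g},{c,e,g}}
  A4: {{b},{f},{b,e},{b,f},{b,g},{e,f},{b,e,f}}
  A12: {{c,e},{c,e,g}} {{d,e},{a,d,e}}
  A13: {{a,d},{a,d,e}} {{c,g},{c,e,g}}
  A23: {{a,e},{a,d,e}} {{e,g},{c,e,g}}
  A24: {{b,e},{e,f},{b,e,f}}
  A34: {{b,g}}
  A123: {{a,d,e}} {{c,e,g}}
C dims 6,8,2; δ0: rk 5, SNF 1^5; δ1: rk 2, SNF 1^2
Ȟ^0: (6−5)−0=1 ⇒ Z
Ȟ^1: (8−2)−5=1 ⇒ Z
Ȟ^2: (2−0)−2=0 ⇒ 0


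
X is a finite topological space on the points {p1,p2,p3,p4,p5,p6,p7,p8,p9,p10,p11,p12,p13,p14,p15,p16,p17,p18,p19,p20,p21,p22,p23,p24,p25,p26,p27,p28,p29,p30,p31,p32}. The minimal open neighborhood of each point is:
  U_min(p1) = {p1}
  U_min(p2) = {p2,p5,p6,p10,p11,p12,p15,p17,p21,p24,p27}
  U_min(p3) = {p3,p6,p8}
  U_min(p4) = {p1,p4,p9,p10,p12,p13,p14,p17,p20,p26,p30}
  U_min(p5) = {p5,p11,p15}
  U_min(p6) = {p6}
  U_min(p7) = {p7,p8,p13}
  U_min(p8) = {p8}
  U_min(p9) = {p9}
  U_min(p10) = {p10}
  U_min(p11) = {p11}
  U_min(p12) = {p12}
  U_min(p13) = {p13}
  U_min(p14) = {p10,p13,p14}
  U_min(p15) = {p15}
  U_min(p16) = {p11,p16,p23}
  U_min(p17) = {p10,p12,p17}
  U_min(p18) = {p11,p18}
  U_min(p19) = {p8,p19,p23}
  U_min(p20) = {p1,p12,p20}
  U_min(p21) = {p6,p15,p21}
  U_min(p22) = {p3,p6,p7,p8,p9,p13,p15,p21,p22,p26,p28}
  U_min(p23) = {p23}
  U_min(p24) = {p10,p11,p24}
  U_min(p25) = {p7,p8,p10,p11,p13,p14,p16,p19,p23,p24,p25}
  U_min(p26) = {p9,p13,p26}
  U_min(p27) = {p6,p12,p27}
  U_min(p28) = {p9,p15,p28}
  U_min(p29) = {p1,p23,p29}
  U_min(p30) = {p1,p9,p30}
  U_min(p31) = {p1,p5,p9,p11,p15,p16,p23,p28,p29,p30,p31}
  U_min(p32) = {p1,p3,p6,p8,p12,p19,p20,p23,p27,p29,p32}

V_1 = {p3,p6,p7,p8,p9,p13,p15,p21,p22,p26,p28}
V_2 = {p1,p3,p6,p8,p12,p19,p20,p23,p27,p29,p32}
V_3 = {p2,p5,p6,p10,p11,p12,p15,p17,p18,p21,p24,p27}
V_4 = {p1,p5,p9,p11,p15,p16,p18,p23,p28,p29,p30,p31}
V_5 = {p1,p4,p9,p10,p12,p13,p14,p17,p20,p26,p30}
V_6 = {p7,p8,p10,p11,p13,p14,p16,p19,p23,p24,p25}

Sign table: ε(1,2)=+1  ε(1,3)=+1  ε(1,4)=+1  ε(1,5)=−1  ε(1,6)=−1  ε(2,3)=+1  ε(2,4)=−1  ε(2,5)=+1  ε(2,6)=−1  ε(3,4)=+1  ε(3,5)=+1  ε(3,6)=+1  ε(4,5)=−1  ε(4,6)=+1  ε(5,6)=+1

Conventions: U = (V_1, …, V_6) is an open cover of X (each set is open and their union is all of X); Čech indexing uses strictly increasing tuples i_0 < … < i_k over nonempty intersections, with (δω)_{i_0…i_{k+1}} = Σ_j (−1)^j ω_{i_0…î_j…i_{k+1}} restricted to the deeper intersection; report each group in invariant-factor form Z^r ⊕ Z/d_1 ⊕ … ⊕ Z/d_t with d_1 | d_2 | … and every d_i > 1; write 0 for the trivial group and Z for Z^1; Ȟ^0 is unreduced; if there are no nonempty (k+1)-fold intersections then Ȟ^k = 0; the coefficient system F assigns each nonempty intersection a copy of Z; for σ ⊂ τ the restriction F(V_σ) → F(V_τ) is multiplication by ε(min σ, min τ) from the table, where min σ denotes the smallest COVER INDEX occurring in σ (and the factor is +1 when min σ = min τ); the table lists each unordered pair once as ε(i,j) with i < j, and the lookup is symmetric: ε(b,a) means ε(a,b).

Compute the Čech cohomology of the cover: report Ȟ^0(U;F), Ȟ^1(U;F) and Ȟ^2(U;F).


intersection data:
  V12={p3,p6,p8} V13={p6,p15,p21} V14={p9,p15,p28} V15={p9,p13,p26} V16={p7,p8,p13} V23={p6,p12,p27} V24={p1,p23,p29} V25={p1,p12,p20} V26={p8,p19,p23} V34={p5,p11,p15,p18} V35={p10,p12,p17} V36={p10,p11,p24} V45={p1,p9,p30} V46={p11,p16,p23} V56={p10,p13,p14}
  V123={p6} V126={p8} V134={p15} V145={p9} V156={p13} V235={p12} V245={p1} V246={p23} V346={p11} V356={p10}
C dims 6,15,10; δ0: rk 6, SNF 1^5·2; δ1: rk 9, SNF 1^9
Ȟ^0 = (6 − 6) − 0 = 0, so Ȟ^0 ≅ 0
Ȟ^1 = (15 − 9) − 6 = 0 plus torsion [2], so Ȟ^1 ≅ Z/2
Ȟ^2 = (10 − 0) − 9 = 1, so Ȟ^2 ≅ Z

Ȟ^0 ≅ 0, Ȟ^1 ≅ Z/2 and Ȟ^2 ≅ Z


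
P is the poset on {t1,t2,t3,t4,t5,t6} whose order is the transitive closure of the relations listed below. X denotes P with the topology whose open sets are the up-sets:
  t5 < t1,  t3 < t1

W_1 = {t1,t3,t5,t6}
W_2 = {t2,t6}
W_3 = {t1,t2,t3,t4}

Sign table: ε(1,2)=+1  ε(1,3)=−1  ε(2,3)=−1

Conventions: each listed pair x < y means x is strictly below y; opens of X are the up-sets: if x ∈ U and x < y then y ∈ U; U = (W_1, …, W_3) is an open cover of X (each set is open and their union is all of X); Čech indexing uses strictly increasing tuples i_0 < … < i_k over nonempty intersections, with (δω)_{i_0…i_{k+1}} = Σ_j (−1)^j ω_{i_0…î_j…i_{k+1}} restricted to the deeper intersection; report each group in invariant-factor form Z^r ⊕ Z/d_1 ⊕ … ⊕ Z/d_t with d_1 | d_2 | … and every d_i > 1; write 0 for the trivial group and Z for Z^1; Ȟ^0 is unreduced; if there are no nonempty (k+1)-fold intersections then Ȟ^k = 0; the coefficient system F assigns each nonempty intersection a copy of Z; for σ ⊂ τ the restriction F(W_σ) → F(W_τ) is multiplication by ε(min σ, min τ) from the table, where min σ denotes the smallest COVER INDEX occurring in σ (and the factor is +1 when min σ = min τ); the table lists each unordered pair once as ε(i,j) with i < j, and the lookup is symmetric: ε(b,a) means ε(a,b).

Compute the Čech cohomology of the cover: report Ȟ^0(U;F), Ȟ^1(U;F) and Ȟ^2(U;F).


nerve simplices:
  W12={t6} W13={t1,t3} W23={t2}
C dims 3,3; δ0: rk 2, SNF 1^2
degree 0: 3−2−0 = 1 → Ȟ^0 ≅ Z
degree 1: 3−0−2 = 1 → Ȟ^1 ≅ Z
degree 2: 0−0−0 = 0 → Ȟ^2 ≅ 0

Ȟ^0(U;F) ≅ Z, Ȟ^1(U;F) ≅ Z and Ȟ^2(U;F) ≅ 0


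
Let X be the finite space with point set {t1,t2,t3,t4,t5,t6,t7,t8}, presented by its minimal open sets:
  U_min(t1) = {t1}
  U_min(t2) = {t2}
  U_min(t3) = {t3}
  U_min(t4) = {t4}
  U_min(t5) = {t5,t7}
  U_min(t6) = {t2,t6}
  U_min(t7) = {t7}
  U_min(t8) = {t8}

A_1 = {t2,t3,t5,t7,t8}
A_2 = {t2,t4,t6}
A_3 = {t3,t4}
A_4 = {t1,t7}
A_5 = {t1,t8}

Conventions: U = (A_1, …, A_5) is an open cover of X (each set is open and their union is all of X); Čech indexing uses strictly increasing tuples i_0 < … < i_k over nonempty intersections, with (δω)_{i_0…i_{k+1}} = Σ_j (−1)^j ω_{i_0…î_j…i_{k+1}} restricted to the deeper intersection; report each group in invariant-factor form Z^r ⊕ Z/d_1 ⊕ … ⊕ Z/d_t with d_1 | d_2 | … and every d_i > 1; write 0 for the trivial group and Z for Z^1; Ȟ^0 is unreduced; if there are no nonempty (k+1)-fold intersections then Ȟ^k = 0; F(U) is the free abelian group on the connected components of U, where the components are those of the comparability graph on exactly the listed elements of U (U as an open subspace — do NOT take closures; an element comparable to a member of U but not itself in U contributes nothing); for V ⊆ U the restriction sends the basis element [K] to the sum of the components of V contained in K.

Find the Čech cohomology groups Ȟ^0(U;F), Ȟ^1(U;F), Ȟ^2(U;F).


intersection data:
  A12={t2} A13={t3} A14={t7} A15={t8} A23={t4} A45={t1}
components per intersection:
  A1: {t2} {t3} {t5,t7} {t8}
  A2: {t2,t6} {t4}
  A3: {t3} {t4}
  A4: {t1} {t7}
  A5: {t1} {t8}
  A12: {t2}
  A13: {t3}
  A14: {t7}
  A15: {t8}
  A23: {t4}
  A45: {t1}
C dims 12,6; δ0: rk 6, SNF 1^6
Ȟ^0 = (12 − 6) − 0 = 6, so Ȟ^0 ≅ Z^6
Ȟ^1 = (6 − 0) − 6 = 0, so Ȟ^1 ≅ 0
Ȟ^2 = (0 − 0) − 0 = 0, so Ȟ^2 ≅ 0

Ȟ^0(U;F) ≅ Z^6,  Ȟ^1(U;F) ≅ 0,  Ȟ^2(U;F) ≅ 0


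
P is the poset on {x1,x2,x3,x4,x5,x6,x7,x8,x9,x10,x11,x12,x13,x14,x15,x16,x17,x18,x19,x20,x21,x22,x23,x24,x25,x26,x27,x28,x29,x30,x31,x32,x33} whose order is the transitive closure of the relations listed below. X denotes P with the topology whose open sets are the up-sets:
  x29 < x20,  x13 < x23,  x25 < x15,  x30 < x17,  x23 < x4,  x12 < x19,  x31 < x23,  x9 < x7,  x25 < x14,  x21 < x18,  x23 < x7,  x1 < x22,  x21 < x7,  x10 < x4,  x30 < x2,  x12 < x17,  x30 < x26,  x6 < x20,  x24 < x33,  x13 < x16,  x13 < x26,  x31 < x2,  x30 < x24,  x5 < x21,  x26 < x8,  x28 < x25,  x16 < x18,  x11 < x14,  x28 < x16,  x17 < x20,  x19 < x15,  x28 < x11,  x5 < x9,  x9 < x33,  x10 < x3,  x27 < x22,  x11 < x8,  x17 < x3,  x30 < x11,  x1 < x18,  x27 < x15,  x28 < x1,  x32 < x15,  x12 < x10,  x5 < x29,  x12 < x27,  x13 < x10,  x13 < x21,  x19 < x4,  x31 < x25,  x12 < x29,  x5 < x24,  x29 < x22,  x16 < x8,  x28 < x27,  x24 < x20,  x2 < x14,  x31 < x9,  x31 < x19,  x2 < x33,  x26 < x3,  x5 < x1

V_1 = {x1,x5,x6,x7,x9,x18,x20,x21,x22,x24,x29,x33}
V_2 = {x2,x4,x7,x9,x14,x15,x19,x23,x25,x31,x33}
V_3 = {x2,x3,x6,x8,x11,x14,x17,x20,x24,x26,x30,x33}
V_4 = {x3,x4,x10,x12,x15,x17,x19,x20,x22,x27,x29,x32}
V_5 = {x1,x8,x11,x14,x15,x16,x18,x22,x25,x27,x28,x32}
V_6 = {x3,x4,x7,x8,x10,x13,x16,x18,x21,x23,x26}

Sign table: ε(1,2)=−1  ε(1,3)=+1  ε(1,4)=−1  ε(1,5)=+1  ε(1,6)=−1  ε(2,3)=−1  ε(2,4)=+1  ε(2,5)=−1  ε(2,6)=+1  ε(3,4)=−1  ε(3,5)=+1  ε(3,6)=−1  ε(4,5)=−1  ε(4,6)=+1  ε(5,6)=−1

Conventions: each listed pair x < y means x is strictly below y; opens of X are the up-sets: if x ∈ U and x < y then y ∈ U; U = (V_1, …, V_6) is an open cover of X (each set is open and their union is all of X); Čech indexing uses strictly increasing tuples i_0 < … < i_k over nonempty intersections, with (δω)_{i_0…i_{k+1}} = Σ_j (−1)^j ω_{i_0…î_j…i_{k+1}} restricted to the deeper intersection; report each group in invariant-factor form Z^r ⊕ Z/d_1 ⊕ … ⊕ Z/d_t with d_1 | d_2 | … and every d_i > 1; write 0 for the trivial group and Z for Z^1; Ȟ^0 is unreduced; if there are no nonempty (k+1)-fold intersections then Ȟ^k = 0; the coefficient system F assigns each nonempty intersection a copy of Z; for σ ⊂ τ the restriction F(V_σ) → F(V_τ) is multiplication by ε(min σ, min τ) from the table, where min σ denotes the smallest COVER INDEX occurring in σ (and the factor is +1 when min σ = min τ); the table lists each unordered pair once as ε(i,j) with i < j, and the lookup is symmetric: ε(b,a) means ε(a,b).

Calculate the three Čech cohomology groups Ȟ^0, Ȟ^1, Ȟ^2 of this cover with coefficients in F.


Ȟ^0(U;F) ≅ Z, Ȟ^1(U;F) ≅ 0, Ȟ^2(U;F) ≅ Z/2

cover nerve:
  V12={x7,x9,x33} V13={x6,x20,x24,x33} V14={x20,x22,x29} V15={x1,x18,x22} V16={x7,x18,x21} V23={x2,x14,x33} V24={x4,x15,x19} V25={x14,x15,x25} V26={x4,x7,x23} V34={x3,x17,x20} V35={x8,x11,x14} V36={x3,x8,x26} V45={x15,x22,x27,x32} V46={x3,x4,x10} V56={x8,x16,x18}
  V123={x33} V126={x7} V134={x20} V145={x22} V156={x18} V235={x14} V245={x15} V246={x4} V346={x3} V356={x8}
C dims 6,15,10; δ0: rk 5, SNF 1^5; δ1: rk 10, SNF 1^9·2
Ȟ^0: (6−5)−0=1 ⇒ Z
Ȟ^1: (15−10)−5=0 ⇒ 0
Ȟ^2: (10−0)−10=0 plus torsion [2] ⇒ Z/2


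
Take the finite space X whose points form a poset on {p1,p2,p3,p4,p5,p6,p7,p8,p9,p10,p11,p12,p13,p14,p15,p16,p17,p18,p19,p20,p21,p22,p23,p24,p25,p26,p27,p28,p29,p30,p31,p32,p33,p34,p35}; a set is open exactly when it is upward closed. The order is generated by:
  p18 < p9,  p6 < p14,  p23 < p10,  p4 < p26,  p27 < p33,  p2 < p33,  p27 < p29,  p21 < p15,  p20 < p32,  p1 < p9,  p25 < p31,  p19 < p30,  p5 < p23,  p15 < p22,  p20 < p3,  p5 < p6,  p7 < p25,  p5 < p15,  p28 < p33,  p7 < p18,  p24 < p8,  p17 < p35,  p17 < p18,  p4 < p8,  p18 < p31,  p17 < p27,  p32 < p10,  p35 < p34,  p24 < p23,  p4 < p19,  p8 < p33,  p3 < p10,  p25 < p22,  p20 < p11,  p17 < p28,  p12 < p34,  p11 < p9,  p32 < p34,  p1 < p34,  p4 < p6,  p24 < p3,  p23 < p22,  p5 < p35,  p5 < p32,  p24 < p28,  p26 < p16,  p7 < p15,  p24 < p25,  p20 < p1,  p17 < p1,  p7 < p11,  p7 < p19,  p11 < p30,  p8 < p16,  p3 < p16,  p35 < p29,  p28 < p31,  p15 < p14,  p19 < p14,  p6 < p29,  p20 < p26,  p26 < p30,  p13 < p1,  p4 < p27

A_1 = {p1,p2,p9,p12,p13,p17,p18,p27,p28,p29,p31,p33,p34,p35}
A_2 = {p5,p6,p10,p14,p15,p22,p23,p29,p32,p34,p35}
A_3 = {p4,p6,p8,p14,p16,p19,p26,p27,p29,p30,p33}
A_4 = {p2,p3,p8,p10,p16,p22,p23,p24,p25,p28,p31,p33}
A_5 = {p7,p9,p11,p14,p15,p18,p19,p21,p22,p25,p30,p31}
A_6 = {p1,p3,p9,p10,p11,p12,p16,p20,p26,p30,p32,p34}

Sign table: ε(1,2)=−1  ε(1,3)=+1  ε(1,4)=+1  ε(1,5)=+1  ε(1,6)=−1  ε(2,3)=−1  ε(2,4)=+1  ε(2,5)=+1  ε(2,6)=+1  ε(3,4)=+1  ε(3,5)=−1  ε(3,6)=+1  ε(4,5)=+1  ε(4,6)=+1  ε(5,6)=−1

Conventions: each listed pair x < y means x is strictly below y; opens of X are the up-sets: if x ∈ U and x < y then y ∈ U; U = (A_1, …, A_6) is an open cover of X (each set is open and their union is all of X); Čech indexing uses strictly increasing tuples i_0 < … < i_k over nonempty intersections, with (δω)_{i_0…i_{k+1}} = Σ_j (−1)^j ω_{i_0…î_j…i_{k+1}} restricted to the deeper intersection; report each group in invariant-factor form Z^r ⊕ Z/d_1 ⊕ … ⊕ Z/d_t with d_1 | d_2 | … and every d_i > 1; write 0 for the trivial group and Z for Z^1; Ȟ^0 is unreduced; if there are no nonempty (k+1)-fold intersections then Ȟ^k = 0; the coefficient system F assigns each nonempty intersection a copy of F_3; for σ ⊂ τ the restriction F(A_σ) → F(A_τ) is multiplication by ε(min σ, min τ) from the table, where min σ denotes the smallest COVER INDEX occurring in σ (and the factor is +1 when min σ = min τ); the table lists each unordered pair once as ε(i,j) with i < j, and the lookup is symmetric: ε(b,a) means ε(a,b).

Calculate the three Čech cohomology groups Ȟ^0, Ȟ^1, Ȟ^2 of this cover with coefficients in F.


Ȟ^0 ≅ 0, Ȟ^1 ≅ 0, Ȟ^2 ≅ Z/3

nonempty overlaps:
  A12={p29,p34,p35} A13={p27,p29,p33} A14={p2,p28,p31,p33} A15={p9,p18,p31} A16={p1,p9,p12,p34} A23={p6,p14,p29} A24={p10,p22,p23} A25={p14,p15,p22} A26={p10,p32,p34} A34={p8,p16,p33} A35={p14,p19,p30} A36={p16,p26,p30} A45={p22,p25,p31} A46={p3,p10,p16} A56={p9,p11,p30}
  A123={p29} A126={p34} A134={p33} A145={p31} A156={p9} A235={p14} A245={p22} A246={p10} A346={p16} A356={p30}
C dims 6,15,10; δ0: rk_F3 6; δ1: rk_F3 9
degree 0: 6−6−0 = 0 → Ȟ^0 ≅ 0
degree 1: 15−9−6 = 0 → Ȟ^1 ≅ 0
degree 2: 10−0−9 = 1 → Ȟ^2 ≅ Z/3


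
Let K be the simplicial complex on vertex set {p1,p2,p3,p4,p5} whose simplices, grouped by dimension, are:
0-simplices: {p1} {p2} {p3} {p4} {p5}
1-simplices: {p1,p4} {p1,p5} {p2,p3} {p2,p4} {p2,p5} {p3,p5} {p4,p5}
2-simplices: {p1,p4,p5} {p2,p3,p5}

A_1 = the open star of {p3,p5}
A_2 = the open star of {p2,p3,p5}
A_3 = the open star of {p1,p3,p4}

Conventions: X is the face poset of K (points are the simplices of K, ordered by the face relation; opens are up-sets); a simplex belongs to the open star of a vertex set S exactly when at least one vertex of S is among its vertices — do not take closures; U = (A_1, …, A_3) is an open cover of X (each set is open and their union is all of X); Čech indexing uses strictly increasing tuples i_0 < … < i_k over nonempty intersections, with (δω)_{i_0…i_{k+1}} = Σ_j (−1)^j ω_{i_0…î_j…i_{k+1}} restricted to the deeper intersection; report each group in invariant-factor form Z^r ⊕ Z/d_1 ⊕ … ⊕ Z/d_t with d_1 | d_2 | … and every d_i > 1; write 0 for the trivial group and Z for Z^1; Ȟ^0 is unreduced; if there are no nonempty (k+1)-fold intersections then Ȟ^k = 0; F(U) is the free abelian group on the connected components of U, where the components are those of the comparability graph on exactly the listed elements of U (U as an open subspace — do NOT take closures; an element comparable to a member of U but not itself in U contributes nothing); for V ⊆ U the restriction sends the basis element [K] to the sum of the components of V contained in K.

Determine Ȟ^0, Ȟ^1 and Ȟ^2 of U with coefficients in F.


Ȟ^0(U;F) ≅ Z,  Ȟ^1(U;F) ≅ Z,  Ȟ^2(U;F) ≅ 0

intersection data:
  A1={{p3},{p5},{p1,p5},{p2,p3},{p2,p5},{p3,p5},{p4,p5},{p1,p4,p5},{p2,p3,p5}} A2={{p2},{p3},{p5},{p1,p5},{p2,p3},{p2,p4},{p2,p5},{p3,p5},{p4,p5},{p1,p4,p5},{p2,p3,p5}} A3={{p1},{p3},{p4},{p1,p4},{p1,p5},{p2,p3},{p2,p4},{p3,p5},{p4,p5},{p1,p4,p5},{p2,p3,p5}}
  A12={{p3},{p5},{p1,p5},{p2,p3},{p2,p5},{p3,p5},{p4,p5},{p1,p4,p5},{p2,p3,p5}} A13={{p3},{p1,p5},{p2,p3},{p3,p5},{p4,p5},{p1,p4,p5},{p2,p3,p5}} A23={{p3},{p1,p5},{p2,p3},{p2,p4},{p3,p5},{p4,p5},{p1,p4,p5},{p2,p3,p5}}
  A123={{p3},{p1,p5},{p2,p3},{p3,p5},{p4,p5},{p1,p4,p5},{p2,p3,p5}}
components per intersection:
  A1: {{p3},{p5},{p1,p5},{p2,p3},{p2,p5},{p3,p5},{p4,p5},{p1,p4,p5},{p2,p3,p5}}
  A2: {{p2},{p3},{p5},{p1,p5},{p2,p3},{p2,p4},{p2,p5},{p3,p5},{p4,p5},{p1,p4,p5},{p2,p3,p5}}
  A3: {{p1},{p4},{p1,p4},{p1,p5},{p2,p4},{p4,p5},{p1,p4,p5}} {{p3},{p2,p3},{p3,p5},{p2,p3,p5}}
  A12: {{p3},{p5},{p1,p5},{p2,p3},{p2,p5},{p3,p5},{p4,p5},{p1,p4,p5},{p2,p3,p5}}
  A13: {{p3},{p2,p3},{p3,p5},{p2,p3,p5}} {{p1,p5},{p4,p5},{p1,p4,p5}}
  A23: {{p3},{p2,p3},{p3,p5},{p2,p3,p5}} {{p1,p5},{p4,p5},{p1,p4,p5}} {{p2,p4}}
  A123: {{p3},{p2,p3},{p3,p5},{p2,p3,p5}} {{p1,p5},{p4,p5},{p1,p4,p5}}
C dims 4,6,2; δ0: rk 3, SNF 1^3; δ1: rk 2, SNF 1^2
Ȟ^0 = (4 − 3) − 0 = 1, so Ȟ^0 ≅ Z
Ȟ^1 = (6 − 2) − 3 = 1, so Ȟ^1 ≅ Z
Ȟ^2 = (2 − 0) − 2 = 0, so Ȟ^2 ≅ 0


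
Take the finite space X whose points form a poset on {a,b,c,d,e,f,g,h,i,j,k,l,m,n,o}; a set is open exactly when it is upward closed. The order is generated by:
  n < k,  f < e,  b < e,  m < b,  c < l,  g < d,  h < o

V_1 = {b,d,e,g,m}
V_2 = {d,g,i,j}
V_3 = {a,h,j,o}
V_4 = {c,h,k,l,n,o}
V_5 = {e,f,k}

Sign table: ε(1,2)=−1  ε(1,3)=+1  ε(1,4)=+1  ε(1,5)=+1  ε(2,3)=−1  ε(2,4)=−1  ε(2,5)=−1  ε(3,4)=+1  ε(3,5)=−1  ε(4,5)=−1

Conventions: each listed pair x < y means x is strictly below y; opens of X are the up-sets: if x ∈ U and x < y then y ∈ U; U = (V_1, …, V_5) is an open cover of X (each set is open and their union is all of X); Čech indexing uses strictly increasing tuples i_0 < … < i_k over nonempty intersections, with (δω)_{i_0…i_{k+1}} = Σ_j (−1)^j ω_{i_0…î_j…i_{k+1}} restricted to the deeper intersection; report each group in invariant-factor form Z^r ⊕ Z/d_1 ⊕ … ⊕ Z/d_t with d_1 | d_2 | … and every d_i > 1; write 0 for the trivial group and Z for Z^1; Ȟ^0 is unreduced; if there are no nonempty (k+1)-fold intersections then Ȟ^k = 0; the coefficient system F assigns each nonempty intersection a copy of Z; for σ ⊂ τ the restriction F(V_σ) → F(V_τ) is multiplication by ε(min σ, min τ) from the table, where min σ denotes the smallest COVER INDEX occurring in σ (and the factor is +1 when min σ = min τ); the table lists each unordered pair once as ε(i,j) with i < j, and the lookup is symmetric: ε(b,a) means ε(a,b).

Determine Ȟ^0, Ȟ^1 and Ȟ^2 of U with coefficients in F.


nonempty overlaps:
  V12={d,g} V15={e} V23={j} V34={h,o} V45={k}
C dims 5,5; δ0: rk 5, SNF 1^4·2
degree 0: 5−5−0 = 0 → Ȟ^0 ≅ 0
degree 1: 5−0−5 = 0 plus torsion [2] → Ȟ^1 ≅ Z/2
degree 2: 0−0−0 = 0 → Ȟ^2 ≅ 0

Ȟ^0 = 0, Ȟ^1 = Z/2 and Ȟ^2 = 0


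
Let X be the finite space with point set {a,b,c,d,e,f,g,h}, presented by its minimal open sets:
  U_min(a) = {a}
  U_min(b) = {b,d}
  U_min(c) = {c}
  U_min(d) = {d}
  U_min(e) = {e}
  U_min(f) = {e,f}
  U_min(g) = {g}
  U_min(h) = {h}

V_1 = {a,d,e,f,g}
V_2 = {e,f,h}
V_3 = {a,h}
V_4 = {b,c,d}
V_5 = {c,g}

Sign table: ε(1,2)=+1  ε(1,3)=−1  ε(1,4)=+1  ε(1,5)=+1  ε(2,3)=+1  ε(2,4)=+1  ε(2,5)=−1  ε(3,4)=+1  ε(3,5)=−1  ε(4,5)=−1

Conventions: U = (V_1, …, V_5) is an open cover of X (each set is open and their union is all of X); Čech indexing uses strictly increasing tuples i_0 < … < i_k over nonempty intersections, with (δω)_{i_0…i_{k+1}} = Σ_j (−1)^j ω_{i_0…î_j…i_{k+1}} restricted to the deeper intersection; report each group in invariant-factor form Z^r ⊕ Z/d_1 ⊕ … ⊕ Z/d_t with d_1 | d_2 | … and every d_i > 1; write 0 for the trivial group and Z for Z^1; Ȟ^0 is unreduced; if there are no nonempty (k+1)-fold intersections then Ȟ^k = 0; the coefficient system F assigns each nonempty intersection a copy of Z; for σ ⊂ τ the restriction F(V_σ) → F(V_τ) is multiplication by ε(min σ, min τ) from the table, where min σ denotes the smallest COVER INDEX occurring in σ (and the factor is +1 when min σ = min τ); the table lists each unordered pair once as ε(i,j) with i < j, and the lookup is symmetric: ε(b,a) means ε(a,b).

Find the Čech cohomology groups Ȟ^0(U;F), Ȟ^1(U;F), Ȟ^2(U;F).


nonempty overlaps:
  V12={e,f} V13={a} V14={d} V15={g} V23={h} V45={c}
C dims 5,6; δ0: rk 5, SNF 1^4·2
degree 0: 5−5−0 = 0 → Ȟ^0 ≅ 0
degree 1: 6−0−5 = 1 plus torsion [2] → Ȟ^1 ≅ Z ⊕ Z/2
degree 2: 0−0−0 = 0 → Ȟ^2 ≅ 0

Ȟ^0 ≅ 0, Ȟ^1 ≅ Z ⊕ Z/2, Ȟ^2 ≅ 0


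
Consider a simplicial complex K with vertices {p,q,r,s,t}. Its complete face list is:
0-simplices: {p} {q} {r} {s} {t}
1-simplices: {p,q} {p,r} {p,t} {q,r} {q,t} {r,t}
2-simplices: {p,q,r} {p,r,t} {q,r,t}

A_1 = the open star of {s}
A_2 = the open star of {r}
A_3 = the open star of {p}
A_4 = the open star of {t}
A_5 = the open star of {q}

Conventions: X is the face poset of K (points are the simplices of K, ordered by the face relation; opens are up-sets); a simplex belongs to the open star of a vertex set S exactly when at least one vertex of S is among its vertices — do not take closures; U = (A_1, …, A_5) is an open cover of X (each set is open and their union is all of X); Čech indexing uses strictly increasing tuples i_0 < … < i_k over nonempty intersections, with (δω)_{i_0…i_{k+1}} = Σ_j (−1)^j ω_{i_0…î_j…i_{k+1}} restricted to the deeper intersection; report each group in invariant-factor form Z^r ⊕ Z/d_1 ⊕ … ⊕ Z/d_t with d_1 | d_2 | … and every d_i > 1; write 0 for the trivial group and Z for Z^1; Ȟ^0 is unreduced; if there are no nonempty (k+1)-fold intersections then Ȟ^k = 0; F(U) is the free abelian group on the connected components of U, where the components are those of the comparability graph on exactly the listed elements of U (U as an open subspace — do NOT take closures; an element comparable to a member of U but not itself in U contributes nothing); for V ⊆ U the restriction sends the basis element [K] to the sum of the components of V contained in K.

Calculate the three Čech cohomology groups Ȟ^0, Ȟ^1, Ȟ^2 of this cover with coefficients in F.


Ȟ^0 = Z^2, Ȟ^1 = 0 and Ȟ^2 = 0

cover nerve:
  A1={{s}} A2={{r},{p,r},{q,r},{r,t},{p,q,r},{p,r,t},{q,r,t}} A3={{p},{p,q},{p,r},{p,t},{p,q,r},{p,r,t}} A4={{t},{p,t},{q,t},{r,t},{p,r,t},{q,r,t}} A5={{q},{p,q},{q,r},{q,t},{p,q,r},{q,r,t}}
  A23={{p,r},{p,q,r},{p,r,t}} A24={{r,t},{p,r,t},{q,r,t}} A25={{q,r},{p,q,r},{q,r,t}} A34={{p,t},{p,r,t}} A35={{p,q},{p,q,r}} A45={{q,t},{q,r,t}}
  A234={{p,r,t}} A235={{p,q,r}} A245={{q,r,t}}
components per intersection:
  A1: {{s}}
  A2: {{r},{p,r},{q,r},{r,t},{p,q,r},{p,r,t},{q,r,t}}
  A3: {{p},{p,q},{p,r},{p,t},{p,q,r},{p,r,t}}
  A4: {{t},{p,t},{q,t},{r,t},{p,r,t},{q,r,t}}
  A5: {{q},{p,q},{q,r},{q,t},{p,q,r},{q,r,t}}
  A23: {{p,r},{p,q,r},{p,r,t}}
  A24: {{r,t},{p,r,t},{q,r,t}}
  A25: {{q,r},{p,q,r},{q,r,t}}
  A34: {{p,t},{p,r,t}}
  A35: {{p,q},{p,q,r}}
  A45: {{q,t},{q,r,t}}
  A234: {{p,r,t}}
  A235: {{p,q,r}}
  A245: {{q,r,t}}
C dims 5,6,3; δ0: rk 3, SNF 1^3; δ1: rk 3, SNF 1^3
Ȟ^0: (5−3)−0=2 ⇒ Z^2
Ȟ^1: (6−3)−3=0 ⇒ 0
Ȟ^2: (3−0)−3=0 ⇒ 0


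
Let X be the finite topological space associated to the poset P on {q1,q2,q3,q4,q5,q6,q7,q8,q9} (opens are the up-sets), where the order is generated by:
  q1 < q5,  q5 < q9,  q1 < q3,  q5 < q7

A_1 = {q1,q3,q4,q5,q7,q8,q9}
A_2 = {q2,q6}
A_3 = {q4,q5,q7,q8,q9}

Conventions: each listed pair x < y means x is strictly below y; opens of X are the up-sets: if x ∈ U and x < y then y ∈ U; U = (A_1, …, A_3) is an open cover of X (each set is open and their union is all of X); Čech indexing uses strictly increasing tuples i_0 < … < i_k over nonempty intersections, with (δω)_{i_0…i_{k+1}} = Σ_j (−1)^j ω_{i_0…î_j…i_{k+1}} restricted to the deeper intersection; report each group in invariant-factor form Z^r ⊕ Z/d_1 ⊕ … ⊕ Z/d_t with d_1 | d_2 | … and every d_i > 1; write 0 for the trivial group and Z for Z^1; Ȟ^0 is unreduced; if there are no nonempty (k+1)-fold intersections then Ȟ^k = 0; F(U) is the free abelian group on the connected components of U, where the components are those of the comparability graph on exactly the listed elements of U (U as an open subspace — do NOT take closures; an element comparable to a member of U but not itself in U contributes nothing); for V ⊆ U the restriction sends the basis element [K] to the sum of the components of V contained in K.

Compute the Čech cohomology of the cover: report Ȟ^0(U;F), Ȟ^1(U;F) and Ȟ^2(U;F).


nerve of the cover:
  A13={q4,q5,q7,q8,q9}
components per intersection:
  A1: {q1,q3,q5,q7,q9} {q4} {q8}
  A2: {q2} {q6}
  A3: {q4} {q5,q7,q9} {q8}
  A13: {q4} {q5,q7,q9} {q8}
C dims 8,3; δ0: rk 3, SNF 1^3
Ȟ^0 = (8 − 3) − 0 = 5, so Ȟ^0 ≅ Z^5
Ȟ^1 = (3 − 0) − 3 = 0, so Ȟ^1 ≅ 0
Ȟ^2 = (0 − 0) − 0 = 0, so Ȟ^2 ≅ 0

Ȟ^0(U;F) ≅ Z^5; Ȟ^1(U;F) ≅ 0; Ȟ^2(U;F) ≅ 0


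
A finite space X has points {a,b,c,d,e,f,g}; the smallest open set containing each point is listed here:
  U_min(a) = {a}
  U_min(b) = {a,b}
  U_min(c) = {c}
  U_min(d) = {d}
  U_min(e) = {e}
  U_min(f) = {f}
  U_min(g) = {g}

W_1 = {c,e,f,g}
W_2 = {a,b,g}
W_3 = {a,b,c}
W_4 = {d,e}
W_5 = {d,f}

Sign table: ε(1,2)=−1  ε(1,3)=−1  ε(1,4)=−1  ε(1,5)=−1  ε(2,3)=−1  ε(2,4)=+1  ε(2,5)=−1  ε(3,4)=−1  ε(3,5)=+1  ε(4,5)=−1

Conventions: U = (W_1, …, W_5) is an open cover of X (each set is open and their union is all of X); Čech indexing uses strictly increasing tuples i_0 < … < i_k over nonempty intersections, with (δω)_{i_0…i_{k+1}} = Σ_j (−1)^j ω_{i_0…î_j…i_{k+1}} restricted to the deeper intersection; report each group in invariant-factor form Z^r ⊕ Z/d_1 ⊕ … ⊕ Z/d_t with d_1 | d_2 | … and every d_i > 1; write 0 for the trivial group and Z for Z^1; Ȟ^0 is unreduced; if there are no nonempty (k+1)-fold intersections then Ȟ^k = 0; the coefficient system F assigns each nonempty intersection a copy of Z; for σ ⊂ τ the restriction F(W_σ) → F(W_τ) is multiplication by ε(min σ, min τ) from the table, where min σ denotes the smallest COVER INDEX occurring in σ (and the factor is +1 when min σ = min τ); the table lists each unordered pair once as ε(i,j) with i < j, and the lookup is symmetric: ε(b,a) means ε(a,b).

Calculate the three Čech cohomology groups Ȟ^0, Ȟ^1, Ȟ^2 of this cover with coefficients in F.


Ȟ^0 = 0; Ȟ^1 = Z ⊕ Z/2; Ȟ^2 = 0

cover nerve:
  W12={g} W13={c} W14={e} W15={f} W23={a,b} W45={d}
C dims 5,6; δ0: rk 5, SNF 1^4·2
Ȟ^0: (5−5)−0=0 ⇒ 0
Ȟ^1: (6−0)−5=1 plus torsion [2] ⇒ Z ⊕ Z/2
Ȟ^2: (0−0)−0=0 ⇒ 0


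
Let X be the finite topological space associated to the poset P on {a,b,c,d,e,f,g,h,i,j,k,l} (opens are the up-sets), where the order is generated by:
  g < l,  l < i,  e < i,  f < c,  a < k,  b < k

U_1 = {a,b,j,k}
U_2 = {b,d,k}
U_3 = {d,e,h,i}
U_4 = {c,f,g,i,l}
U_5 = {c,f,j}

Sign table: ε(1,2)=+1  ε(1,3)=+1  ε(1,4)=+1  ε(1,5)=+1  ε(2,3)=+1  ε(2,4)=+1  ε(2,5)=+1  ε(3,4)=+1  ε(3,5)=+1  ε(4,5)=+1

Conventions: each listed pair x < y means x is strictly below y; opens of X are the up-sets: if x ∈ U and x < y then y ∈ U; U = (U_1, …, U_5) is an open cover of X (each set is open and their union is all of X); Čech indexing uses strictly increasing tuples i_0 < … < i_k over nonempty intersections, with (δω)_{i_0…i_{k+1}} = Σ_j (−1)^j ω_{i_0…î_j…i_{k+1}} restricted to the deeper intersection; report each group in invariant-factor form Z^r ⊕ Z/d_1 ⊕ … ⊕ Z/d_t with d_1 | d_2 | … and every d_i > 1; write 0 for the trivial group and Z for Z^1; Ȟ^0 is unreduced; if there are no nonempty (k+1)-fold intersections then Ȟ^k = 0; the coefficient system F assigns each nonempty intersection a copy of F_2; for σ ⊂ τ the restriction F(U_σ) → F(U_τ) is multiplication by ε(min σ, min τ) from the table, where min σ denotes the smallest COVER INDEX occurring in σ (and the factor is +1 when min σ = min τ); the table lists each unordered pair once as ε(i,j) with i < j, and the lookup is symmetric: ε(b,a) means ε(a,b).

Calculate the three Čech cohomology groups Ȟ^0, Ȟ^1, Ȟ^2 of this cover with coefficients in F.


intersection data:
  U12={b,k} U15={j} U23={d} U34={i} U45={c,f}
C dims 5,5; δ0: rk_F2 4
Ȟ^0 = (5 − 4) − 0 = 1, so Ȟ^0 ≅ Z/2
Ȟ^1 = (5 − 0) − 4 = 1, so Ȟ^1 ≅ Z/2
Ȟ^2 = (0 − 0) − 0 = 0, so Ȟ^2 ≅ 0

Ȟ^0 ≅ Z/2; Ȟ^1 ≅ Z/2; Ȟ^2 ≅ 0


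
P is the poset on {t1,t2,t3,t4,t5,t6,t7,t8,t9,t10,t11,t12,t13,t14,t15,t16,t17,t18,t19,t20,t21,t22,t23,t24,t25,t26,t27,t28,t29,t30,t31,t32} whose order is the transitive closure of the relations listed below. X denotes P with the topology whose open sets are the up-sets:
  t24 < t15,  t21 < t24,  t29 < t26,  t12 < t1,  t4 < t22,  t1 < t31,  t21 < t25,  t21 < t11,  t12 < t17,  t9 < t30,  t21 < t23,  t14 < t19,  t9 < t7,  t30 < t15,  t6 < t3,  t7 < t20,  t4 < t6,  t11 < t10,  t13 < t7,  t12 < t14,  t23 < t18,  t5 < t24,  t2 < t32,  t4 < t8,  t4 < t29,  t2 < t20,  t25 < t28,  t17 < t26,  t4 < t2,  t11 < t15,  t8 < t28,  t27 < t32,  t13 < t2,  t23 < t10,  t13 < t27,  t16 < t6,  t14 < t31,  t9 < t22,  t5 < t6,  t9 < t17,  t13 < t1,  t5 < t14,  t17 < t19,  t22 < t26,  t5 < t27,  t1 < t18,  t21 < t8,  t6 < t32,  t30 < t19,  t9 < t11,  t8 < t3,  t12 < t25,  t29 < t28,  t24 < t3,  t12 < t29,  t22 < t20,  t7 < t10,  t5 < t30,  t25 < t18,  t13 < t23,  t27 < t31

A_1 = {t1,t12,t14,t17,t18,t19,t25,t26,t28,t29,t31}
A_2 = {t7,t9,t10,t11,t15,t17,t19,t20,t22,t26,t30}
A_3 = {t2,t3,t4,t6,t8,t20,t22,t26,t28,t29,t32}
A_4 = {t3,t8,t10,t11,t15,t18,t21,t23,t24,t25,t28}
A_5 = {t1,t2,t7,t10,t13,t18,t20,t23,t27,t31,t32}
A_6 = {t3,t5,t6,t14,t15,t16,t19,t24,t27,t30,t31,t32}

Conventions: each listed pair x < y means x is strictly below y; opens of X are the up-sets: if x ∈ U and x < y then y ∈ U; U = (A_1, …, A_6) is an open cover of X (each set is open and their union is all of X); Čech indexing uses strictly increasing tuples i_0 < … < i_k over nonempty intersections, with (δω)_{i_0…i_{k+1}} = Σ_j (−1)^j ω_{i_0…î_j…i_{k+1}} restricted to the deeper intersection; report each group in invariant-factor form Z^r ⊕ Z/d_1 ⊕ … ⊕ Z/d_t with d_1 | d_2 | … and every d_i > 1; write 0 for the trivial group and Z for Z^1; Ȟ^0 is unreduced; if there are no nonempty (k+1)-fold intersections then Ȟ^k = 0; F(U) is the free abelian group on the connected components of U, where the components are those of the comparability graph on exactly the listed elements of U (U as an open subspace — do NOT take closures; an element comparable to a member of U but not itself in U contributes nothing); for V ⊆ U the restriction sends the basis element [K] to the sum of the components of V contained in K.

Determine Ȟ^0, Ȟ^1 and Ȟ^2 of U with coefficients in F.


cover nerve:
  A12={t17,t19,t26} A13={t26,t28,t29} A14={t18,t25,t28} A15={t1,t18,t31} A16={t14,t19,t31} A23={t20,t22,t26} A24={t10,t11,t15} A25={t7,t10,t20} A26={t15,t19,t30} A34={t3,t8,t28} A35={t2,t20,t32} A36={t3,t6,t32} A45={t10,t18,t23} A46={t3,t15,t24} A56={t27,t31,t32}
  A123={t26} A126={t19} A134={t28} A145={t18} A156={t31} A235={t20} A245={t10} A246={t15} A346={t3} A356={t32}
components per intersection:
  A1: {t1,t12,t14,t17,t18,t19,t25,t26,t28,t29,t31}
  A2: {t7,t9,t10,t11,t15,t17,t19,t20,t22,t26,t30}
  A3: {t2,t3,t4,t6,t8,t20,t22,t26,t28,t29,t32}
  A4: {t3,t8,t10,t11,t15,t18,t21,t23,t24,t25,t28}
  A5: {t1,t2,t7,t10,t13,t18,t20,t23,t27,t31,t32}
  A6: {t3,t5,t6,t14,t15,t16,t19,t24,t27,t30,t31,t32}
  A12: {t17,t19,t26}
  A13: {t26,t28,t29}
  A14: {t18,t25,t28}
  A15: {t1,t18,t31}
  A16: {t14,t19,t31}
  A23: {t20,t22,t26}
  A24: {t10,t11,t15}
  A25: {t7,t10,t20}
  A26: {t15,t19,t30}
  A34: {t3,t8,t28}
  A35: {t2,t20,t32}
  A36: {t3,t6,t32}
  A45: {t10,t18,t23}
  A46: {t3,t15,t24}
  A56: {t27,t31,t32}
  A123: {t26}
  A126: {t19}
  A134: {t28}
  A145: {t18}
  A156: {t31}
  A235: {t20}
  A245: {t10}
  A246: {t15}
  A346: {t3}
  A356: {t32}
C dims 6,15,10; δ0: rk 5, SNF 1^5; δ1: rk 10, SNF 1^9·2
Ȟ^0: (6−5)−0=1 ⇒ Z
Ȟ^1: (15−10)−5=0 ⇒ 0
Ȟ^2: (10−0)−10=0 plus torsion [2] ⇒ Z/2

Ȟ^0(U;F) ≅ Z, Ȟ^1(U;F) ≅ 0, Ȟ^2(U;F) ≅ Z/2


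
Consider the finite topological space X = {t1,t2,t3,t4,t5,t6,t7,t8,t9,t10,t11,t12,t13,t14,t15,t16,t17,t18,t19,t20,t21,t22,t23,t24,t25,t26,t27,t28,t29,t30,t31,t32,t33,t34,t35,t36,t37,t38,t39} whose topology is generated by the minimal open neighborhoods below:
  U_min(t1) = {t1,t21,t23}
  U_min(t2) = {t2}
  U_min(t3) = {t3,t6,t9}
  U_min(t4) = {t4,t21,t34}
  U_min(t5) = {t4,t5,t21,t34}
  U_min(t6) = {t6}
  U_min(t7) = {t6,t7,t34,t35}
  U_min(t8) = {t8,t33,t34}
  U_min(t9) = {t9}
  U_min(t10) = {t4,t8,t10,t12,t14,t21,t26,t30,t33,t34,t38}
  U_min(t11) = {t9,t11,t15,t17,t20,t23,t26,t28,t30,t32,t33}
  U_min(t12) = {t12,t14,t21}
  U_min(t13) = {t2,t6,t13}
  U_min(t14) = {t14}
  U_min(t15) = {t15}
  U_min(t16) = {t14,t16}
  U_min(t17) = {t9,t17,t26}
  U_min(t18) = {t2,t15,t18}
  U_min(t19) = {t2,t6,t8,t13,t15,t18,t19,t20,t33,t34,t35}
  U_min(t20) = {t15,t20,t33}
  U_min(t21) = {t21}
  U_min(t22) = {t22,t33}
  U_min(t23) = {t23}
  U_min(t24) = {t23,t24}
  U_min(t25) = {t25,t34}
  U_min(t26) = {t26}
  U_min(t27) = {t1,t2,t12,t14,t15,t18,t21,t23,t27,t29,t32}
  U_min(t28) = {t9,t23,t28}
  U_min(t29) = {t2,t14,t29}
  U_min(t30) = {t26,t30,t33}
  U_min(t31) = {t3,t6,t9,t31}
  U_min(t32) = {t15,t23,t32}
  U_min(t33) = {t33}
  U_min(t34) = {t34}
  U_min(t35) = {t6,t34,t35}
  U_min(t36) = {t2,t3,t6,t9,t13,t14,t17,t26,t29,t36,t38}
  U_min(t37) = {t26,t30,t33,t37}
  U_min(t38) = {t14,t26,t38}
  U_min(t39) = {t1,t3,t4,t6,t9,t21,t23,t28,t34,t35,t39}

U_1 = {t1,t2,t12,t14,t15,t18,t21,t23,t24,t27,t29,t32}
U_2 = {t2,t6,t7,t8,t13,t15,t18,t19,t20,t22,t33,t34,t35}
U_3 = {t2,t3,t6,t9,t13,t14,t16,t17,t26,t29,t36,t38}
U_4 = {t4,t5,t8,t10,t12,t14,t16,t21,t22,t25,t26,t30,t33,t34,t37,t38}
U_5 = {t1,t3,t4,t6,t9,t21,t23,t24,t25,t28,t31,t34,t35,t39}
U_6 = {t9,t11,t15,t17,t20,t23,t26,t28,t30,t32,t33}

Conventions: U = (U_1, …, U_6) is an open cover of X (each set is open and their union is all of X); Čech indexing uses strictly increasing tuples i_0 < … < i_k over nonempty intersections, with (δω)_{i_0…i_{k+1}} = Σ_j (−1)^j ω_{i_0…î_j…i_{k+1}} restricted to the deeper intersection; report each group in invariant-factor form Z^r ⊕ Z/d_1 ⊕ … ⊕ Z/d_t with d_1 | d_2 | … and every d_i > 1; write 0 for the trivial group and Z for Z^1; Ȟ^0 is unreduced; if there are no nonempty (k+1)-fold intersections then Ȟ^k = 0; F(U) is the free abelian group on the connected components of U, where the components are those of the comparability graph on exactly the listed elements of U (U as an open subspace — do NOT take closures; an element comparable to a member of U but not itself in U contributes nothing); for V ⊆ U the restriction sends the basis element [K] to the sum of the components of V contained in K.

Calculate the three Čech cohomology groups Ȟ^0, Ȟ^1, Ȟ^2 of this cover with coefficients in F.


Ȟ^0 = Z, Ȟ^1 = 0, Ȟ^2 = Z/2

nerve simplices:
  U12={t2,t15,t18} U13={t2,t14,t29} U14={t12,t14,t21} U15={t1,t21,t23,t24} U16={t15,t23,t32} U23={t2,t6,t13} U24={t8,t22,t33,t34} U25={t6,t34,t35} U26={t15,t20,t33} U34={t14,t16,t26,t38} U35={t3,t6,t9} U36={t9,t17,t26} U45={t4,t21,t25,t34} U46={t26,t30,t33} U56={t9,t23,t28}
  U123={t2} U126={t15} U134={t14} U145={t21} U156={t23} U235={t6} U245={t34} U246={t33} U346={t26} U356={t9}
components per intersection:
  U1: {t1,t2,t12,t14,t15,t18,t21,t23,t24,t27,t29,t32}
  U2: {t2,t6,t7,t8,t13,t15,t18,t19,t20,t22,t33,t34,t35}
  U3: {t2,t3,t6,t9,t13,t14,t16,t17,t26,t29,t36,t38}
  U4: {t4,t5,t8,t10,t12,t14,t16,t21,t22,t25,t26,t30,t33,t34,t37,t38}
  U5: {t1,t3,t4,t6,t9,t21,t23,t24,t25,t28,t31,t34,t35,t39}
  U6: {t9,t11,t15,t17,t20,t23,t26,t28,t30,t32,t33}
  U12: {t2,t15,t18}
  U13: {t2,t14,t29}
  U14: {t12,t14,t21}
  U15: {t1,t21,t23,t24}
  U16: {t15,t23,t32}
  U23: {t2,t6,t13}
  U24: {t8,t22,t33,t34}
  U25: {t6,t34,t35}
  U26: {t15,t20,t33}
  U34: {t14,t16,t26,t38}
  U35: {t3,t6,t9}
  U36: {t9,t17,t26}
  U45: {t4,t21,t25,t34}
  U46: {t26,t30,t33}
  U56: {t9,t23,t28}
  U123: {t2}
  U126: {t15}
  U134: {t14}
  U145: {t21}
  U156: {t23}
  U235: {t6}
  U245: {t34}
  U246: {t33}
  U346: {t26}
  U356: {t9}
C dims 6,15,10; δ0: rk 5, SNF 1^5; δ1: rk 10, SNF 1^9·2
degree 0: 6−5−0 = 1 → Ȟ^0 ≅ Z
degree 1: 15−10−5 = 0 → Ȟ^1 ≅ 0
degree 2: 10−0−10 = 0 plus torsion [2] → Ȟ^2 ≅ Z/2


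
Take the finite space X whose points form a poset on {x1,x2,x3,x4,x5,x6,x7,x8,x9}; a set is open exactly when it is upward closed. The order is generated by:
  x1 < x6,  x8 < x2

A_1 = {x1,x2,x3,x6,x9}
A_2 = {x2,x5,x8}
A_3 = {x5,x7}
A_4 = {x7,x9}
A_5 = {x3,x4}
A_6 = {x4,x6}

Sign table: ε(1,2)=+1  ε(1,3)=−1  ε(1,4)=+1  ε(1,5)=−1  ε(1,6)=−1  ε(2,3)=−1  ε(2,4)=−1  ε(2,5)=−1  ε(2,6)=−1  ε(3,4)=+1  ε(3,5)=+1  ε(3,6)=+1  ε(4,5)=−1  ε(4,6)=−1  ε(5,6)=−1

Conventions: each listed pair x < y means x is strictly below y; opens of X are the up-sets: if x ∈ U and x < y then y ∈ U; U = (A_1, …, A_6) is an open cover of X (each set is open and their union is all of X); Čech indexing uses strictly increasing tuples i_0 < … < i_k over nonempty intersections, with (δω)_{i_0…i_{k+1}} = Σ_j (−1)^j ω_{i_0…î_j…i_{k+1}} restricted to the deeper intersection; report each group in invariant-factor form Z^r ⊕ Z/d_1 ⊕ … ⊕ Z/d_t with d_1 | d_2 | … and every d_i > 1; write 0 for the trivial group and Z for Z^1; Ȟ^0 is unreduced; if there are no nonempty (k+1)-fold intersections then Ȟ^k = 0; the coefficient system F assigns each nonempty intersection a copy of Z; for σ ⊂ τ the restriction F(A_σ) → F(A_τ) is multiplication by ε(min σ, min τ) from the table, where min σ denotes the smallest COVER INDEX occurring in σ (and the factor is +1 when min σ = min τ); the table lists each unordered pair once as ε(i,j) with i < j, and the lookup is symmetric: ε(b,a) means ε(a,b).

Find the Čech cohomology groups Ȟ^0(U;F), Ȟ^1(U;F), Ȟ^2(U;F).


nerve of the cover:
  A12={x2} A14={x9} A15={x3} A16={x6} A23={x5} A34={x7} A56={x4}
C dims 6,7; δ0: rk 6, SNF 1^5·2
Ȟ^0 = (6 − 6) − 0 = 0, so Ȟ^0 ≅ 0
Ȟ^1 = (7 − 0) − 6 = 1 plus torsion [2], so Ȟ^1 ≅ Z ⊕ Z/2
Ȟ^2 = (0 − 0) − 0 = 0, so Ȟ^2 ≅ 0

Ȟ^0 ≅ 0, Ȟ^1 ≅ Z ⊕ Z/2 and Ȟ^2 ≅ 0
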